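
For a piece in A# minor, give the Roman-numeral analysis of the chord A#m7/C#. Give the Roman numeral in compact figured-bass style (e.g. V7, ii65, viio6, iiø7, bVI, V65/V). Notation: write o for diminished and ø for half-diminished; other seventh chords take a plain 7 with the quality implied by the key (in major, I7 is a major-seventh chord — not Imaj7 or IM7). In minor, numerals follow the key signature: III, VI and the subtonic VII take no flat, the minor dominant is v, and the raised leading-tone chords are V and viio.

The pitches A#-C#-E#-G# form a minor seventh chord rooted on A#.
A# is scale degree 1 in A# minor, and a minor seventh chord on that degree is written i7.
With C# in the bass the chord is in first inversion, so the figured bass is 65.

i65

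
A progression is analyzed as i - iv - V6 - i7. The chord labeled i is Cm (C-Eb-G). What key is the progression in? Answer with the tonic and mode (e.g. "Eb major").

The anchor chord is a minor triad on C, labeled i.
If C is scale degree 1 and the mode makes that degree carry a minor triad, the tonic is C and the mode is minor.

C minor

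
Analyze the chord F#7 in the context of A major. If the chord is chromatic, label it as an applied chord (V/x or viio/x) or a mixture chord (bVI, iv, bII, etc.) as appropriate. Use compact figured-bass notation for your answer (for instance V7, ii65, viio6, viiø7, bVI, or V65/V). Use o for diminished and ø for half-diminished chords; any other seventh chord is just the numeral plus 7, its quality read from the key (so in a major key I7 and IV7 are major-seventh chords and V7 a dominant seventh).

V7/ii

Stacked in thirds the chord is F#-A#-C#-E: a dominant seventh chord on F#.
F# is not a diatonic chord root with this quality in A major, but it lies a perfect fifth above B (ii), so the chord functions as an applied dominant of ii.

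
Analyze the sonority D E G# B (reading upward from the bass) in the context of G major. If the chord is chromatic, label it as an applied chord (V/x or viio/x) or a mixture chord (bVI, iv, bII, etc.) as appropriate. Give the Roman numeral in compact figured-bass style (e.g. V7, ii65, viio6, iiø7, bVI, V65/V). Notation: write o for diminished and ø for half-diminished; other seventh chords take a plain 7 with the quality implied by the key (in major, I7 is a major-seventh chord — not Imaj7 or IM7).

V42/ii

The pitches E-G#-B-D form a dominant seventh chord rooted on E.
E is not a diatonic chord root with this quality in G major, but it lies a perfect fifth above A (ii), so the chord functions as an applied dominant of ii.
With D in the bass the chord is in third inversion, so the figured bass is 42.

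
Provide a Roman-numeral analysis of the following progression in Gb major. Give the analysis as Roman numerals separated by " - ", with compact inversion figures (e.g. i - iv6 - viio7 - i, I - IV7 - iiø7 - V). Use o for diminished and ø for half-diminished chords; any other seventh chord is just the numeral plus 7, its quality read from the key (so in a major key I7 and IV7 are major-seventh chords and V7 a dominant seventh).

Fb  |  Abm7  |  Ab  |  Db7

Fb: major triad on Fb — chromatic; bVII (borrowed from the parallel minor).
Abm7: root Ab is the supertonic; minor seventh chord there is ii7.
Ab: chromatic; Ab is V of V, so V/V.
Db7 has root Db, degree 5 in Gb major, so V7.

bVII - ii7 - V/V - V7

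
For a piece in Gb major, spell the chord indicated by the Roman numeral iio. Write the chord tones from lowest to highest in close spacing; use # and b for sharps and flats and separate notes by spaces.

Ab Cb Ebb

Scale degree 2 in Gb major is Ab; here the chord built on it is altered to a diminished triad. iio is the diminished supertonic triad, borrowed from the parallel minor.
So the chord is Ab-Cb-Ebb, a diminished triad.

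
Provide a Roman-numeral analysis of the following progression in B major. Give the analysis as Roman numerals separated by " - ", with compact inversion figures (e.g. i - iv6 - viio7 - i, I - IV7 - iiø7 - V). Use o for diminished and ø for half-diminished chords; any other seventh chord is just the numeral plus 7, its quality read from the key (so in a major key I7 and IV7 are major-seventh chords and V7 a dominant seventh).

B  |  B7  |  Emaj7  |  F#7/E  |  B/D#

I - V7/IV - IV7 - V42 - I6

B: root B is the tonic; major triad there is I.
B7: chromatic; B is V of IV, so V7/IV.
Emaj7 has root E, degree 4 in B major, so IV7.
F#7/E: root F# is the dominant; dominant seventh chord there is V42.
B/D# has root B, degree 1 in B major, so I6.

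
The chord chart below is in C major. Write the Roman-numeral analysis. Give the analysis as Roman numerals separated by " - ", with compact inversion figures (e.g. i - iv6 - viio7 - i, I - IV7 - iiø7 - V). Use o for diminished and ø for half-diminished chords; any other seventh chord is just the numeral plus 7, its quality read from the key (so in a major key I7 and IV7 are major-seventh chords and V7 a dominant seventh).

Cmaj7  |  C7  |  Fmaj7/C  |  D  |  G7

Cmaj7: major seventh chord on C = scale degree 1 → I7.
C7: chromatic; C is V of IV, so V7/IV.
Fmaj7/C: major seventh chord on F = scale degree 4 → IV43.
D is the secondary dominant of V (major triad on D): V/V.
G7 has root G, degree 5 in C major, so V7.

I7 - V7/IV - IV43 - V/V - V7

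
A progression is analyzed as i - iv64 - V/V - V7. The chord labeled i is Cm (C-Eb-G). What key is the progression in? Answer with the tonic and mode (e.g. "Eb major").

C minor

The chord Cm is a minor triad rooted on C; its label is i.
If C is scale degree 1 and the mode makes that degree carry a minor triad, the tonic is C and the mode is minor.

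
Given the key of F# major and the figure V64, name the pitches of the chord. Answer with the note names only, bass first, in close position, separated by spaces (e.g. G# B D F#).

In F# major, scale degree 5 is C#, and the diatonic chord built there is a major triad.
That chord is spelled C#-E#-G#.
With the 64 figure the chord is in second inversion; from the bass G# upward in close position it reads G#-C#-E#.

G# C# E#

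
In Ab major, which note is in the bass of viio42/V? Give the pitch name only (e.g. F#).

Cb

The applied chord viio42/V is rooted on D: D-F-Ab-Cb.
The figure 42 means third inversion — the seventh is in the bass.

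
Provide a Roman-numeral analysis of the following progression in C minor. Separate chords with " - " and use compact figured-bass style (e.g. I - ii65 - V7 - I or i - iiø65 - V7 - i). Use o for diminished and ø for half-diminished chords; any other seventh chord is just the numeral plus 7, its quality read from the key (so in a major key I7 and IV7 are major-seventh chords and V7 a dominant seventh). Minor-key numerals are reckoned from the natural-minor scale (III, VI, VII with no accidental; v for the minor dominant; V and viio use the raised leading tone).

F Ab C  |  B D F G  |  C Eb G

iv - V65 - i

F-Ab-C: root F is the subdominant; minor triad there is iv.
B-D-F-G has root G, degree 5 in C minor, so V65.
C-Eb-G: minor triad on C = scale degree 1 → i.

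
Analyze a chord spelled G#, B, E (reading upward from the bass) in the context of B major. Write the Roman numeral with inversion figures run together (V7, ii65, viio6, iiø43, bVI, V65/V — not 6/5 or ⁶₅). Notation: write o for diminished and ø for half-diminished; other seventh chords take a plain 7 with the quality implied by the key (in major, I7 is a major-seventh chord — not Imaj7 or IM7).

Stacked in thirds the chord is E-G#-B: a major triad on E.
In B major, E is the subdominant; the diatonic major triad there is IV.
With G# in the bass the chord is in first inversion, so the figured bass is 6.

IV6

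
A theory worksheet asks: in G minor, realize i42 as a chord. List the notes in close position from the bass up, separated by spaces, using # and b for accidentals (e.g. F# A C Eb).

F G Bb D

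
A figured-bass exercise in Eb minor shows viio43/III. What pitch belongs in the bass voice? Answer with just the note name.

Cb

The applied chord viio43/III is rooted on F: F-Ab-Cb-Ebb.
The figure 43 means second inversion — the fifth is in the bass.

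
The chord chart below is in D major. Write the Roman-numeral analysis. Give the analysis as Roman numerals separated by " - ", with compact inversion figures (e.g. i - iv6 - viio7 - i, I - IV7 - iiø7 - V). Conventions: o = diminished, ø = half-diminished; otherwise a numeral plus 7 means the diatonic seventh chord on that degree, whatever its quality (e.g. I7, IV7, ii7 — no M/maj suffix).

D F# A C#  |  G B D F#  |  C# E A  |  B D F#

I7 - IV7 - V6 - vi

D-F#-A-C#: major seventh chord on D = scale degree 1 → I7.
G-B-D-F#: root G is the subdominant; major seventh chord there is IV7.
C#-E-A: major triad on A = scale degree 5 → V6.
B-D-F#: root B is the submediant; minor triad there is vi.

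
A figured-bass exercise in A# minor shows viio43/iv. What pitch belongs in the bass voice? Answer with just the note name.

G#

The applied chord viio43/iv is rooted on C##: C##-E#-G#-B.
The figure 43 means second inversion — the fifth is in the bass.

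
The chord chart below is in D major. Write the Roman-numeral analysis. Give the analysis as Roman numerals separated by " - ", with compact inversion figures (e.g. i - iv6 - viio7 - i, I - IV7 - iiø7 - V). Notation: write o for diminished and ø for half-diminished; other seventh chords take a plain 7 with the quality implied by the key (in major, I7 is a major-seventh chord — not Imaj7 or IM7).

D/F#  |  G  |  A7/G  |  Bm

D/F# has root D, degree 1 in D major, so I6.
G has root G, degree 4 in D major, so IV.
A7/G: root A is the dominant; dominant seventh chord there is V42.
Bm has root B, degree 6 in D major, so vi.

I6 - IV - V42 - vi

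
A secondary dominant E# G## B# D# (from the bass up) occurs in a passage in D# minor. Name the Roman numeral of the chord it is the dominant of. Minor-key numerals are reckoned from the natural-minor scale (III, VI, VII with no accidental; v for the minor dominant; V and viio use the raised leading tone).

V

The chord is a dominant seventh chord on E#.
A dominant resolves down a perfect fifth: E# → A#. In D# minor, A# is scale degree 5, i.e. V.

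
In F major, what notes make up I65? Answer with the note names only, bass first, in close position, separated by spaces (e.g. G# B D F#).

A C E F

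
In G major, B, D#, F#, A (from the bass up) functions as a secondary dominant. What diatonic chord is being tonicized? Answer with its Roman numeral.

The chord is a dominant seventh chord on B.
A dominant resolves down a perfect fifth: B → E. In G major, E is scale degree 6, i.e. vi.

vi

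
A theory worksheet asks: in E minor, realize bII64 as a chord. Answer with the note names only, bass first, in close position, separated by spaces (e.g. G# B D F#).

C F A

bII64 is the Neapolitan chord — a major triad on the lowered second degree. In E minor that root is F.
So the chord is F-A-C.
The figured bass 64 indicates second inversion, placing the fifth (C) in the bass: C-F-A.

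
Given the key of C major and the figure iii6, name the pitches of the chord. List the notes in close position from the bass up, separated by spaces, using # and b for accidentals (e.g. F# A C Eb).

The numeral's case and figure indicate a minor triad. In C major its root, scale degree 3, is E.
That chord is spelled E-G-B.
The figured bass 6 indicates first inversion, placing the third (G) in the bass: G-B-E.

G B E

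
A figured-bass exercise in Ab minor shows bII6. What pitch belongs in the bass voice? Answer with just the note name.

Db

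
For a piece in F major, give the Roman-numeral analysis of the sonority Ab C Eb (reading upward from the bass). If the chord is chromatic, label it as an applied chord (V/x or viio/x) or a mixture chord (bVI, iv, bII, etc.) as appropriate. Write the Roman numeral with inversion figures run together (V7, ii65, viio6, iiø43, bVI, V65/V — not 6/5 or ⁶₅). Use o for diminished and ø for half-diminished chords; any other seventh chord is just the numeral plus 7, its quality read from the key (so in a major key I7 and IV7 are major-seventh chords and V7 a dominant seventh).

Stacked in thirds the chord is Ab-C-Eb: a major triad on Ab.
Ab is the lowered third degree of F major (diatonic 3 would be A). This is a major triad on the lowered third degree, borrowed from the parallel minor.

bIII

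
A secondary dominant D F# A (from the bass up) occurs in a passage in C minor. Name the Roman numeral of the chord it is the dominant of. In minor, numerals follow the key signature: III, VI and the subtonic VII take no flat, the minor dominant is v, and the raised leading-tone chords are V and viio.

The chord is a major triad on D.
A dominant resolves down a perfect fifth: D → G. In C minor, G is scale degree 5, i.e. V.

V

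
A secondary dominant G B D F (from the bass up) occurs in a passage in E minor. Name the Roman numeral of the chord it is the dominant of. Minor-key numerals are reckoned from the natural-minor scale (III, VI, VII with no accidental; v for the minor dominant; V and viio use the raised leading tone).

VI

The chord is a dominant seventh chord on G.
A dominant resolves down a perfect fifth: G → C. In E minor, C is scale degree 6, i.e. VI.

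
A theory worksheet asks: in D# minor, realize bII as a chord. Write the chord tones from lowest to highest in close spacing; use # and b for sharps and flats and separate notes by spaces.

E G# B

bII is the Neapolitan chord — a major triad on the lowered second degree. In D# minor that root is E.
So the chord is E-G#-B.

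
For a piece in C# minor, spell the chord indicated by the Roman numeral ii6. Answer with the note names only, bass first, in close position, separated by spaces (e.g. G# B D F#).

Scale degree 2 in C# minor is D#; here the chord built on it is altered to a minor triad. ii6 is the minor supertonic, borrowed from the parallel major (the Dorian ii).
So the chord is D#-F#-A#.
With the 6 figure the chord is in first inversion; from the bass F# upward in close position it reads F#-A#-D#.

F# A# D#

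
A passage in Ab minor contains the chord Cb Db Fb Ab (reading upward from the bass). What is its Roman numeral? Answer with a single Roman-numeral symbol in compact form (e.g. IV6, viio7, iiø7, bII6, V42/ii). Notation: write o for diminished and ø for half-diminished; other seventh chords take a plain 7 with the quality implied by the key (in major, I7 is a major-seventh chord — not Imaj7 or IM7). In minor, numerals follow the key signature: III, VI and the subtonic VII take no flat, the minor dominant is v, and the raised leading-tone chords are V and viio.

The pitches Db-Fb-Ab-Cb form a minor seventh chord rooted on Db.
Db is scale degree 4 in Ab minor, and a minor seventh chord on that degree is written iv7.
With Cb in the bass the chord is in third inversion, so the figured bass is 42.

iv42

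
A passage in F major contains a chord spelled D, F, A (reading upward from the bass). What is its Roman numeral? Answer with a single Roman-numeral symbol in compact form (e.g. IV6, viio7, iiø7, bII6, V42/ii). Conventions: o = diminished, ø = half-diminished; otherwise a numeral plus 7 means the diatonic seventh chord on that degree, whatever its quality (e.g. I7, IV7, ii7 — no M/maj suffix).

The pitches D-F-A form a minor triad rooted on D.
D is scale degree 6 in F major, and a minor triad on that degree is written vi.

vi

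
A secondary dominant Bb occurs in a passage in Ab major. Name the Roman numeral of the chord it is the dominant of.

The chord is a major triad on Bb.
A dominant resolves down a perfect fifth: Bb → Eb. In Ab major, Eb is scale degree 5, i.e. V.

V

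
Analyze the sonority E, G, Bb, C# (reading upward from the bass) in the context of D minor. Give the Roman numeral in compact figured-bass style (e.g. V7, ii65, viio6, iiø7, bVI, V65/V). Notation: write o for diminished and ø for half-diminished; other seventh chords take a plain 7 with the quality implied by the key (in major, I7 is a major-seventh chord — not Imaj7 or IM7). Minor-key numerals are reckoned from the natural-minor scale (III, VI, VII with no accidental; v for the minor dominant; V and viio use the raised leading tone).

viio65

The pitches C#-E-G-Bb form a fully diminished seventh chord rooted on C#.
In D minor, C# is the leading tone; the diatonic fully diminished seventh chord there is viio7.
With E in the bass the chord is in first inversion, so the figured bass is 65.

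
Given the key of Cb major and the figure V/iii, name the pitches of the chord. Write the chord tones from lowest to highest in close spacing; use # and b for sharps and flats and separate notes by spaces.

The slash means an applied dominant: we want the dominant of iii. In Cb major, iii is Eb minor, and its dominant is built on Bb.
Building a major triad on Bb gives Bb-D-F.

Bb D F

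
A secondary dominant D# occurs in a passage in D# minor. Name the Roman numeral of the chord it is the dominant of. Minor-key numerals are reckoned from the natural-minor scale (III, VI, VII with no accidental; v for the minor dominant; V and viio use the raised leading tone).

iv

The chord is a major triad on D#.
A dominant resolves down a perfect fifth: D# → G#. In D# minor, G# is scale degree 4, i.e. iv.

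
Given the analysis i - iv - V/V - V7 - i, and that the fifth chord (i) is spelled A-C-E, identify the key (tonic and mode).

A minor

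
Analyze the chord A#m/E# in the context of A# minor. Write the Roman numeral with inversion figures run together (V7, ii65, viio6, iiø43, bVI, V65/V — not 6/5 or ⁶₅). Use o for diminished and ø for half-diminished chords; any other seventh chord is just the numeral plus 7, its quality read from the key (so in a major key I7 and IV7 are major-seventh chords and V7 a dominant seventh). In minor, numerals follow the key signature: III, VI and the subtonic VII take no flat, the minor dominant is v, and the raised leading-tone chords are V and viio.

The pitches A#-C#-E# form a minor triad rooted on A#.
A# is scale degree 1 in A# minor, and a minor triad on that degree is written i.
With E# in the bass the chord is in second inversion, so the figured bass is 64.

i64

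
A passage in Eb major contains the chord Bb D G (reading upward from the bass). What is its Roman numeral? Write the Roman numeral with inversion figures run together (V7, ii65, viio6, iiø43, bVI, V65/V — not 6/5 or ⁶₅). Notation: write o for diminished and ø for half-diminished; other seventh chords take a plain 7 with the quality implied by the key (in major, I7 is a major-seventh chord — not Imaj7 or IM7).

Stacked in thirds the chord is G-Bb-D: a minor triad on G.
In Eb major, G is the mediant; the diatonic minor triad there is iii.
With Bb in the bass the chord is in first inversion, so the figured bass is 6.

iii6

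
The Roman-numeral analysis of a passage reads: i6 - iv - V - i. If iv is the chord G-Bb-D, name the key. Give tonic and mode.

D minor

The anchor chord is a minor triad on G, labeled iv.
iv on G implies G is the subdominant; that puts the tonic at D, and the lowercase numeral fits minor mode.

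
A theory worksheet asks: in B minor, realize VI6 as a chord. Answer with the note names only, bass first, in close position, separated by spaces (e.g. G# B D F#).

B D G

In B minor, scale degree 6 is G, and the diatonic chord built there is a major triad.
Stacking thirds from G gives G-B-D.
With the 6 figure the chord is in first inversion; from the bass B upward in close position it reads B-D-G.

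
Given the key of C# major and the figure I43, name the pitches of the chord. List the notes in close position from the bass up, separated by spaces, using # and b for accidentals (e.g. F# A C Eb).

G# B# C# E#

In C# major, the first degree is C#, and the diatonic chord built there is a major seventh chord.
That chord is spelled C#-E#-G#-B#.
With the 43 figure the chord is in second inversion; from the bass G# upward in close position it reads G#-B#-C#-E#.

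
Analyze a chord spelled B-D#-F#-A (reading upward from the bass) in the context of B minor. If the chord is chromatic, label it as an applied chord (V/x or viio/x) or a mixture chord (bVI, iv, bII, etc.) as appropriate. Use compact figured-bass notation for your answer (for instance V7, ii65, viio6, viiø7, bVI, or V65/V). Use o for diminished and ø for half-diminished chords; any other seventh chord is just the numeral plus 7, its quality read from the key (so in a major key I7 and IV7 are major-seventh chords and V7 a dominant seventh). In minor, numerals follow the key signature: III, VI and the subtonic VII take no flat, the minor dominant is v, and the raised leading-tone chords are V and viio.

V7/iv

The pitches B-D#-F#-A form a dominant seventh chord rooted on B.
B is not a diatonic chord root with this quality in B minor, but it lies a perfect fifth above E (iv), so the chord functions as an applied dominant of iv.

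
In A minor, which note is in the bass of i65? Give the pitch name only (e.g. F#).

C

i in A minor has root A; the chord is A-C-E-G.
The figure 65 means first inversion — the third is in the bass.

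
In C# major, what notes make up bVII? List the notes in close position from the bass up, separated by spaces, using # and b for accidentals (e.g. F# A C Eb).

B D# F#

bVII is a major triad on the lowered seventh degree (the subtonic), borrowed from the parallel minor. In C# major that root is B.
So the chord is B-D#-F#.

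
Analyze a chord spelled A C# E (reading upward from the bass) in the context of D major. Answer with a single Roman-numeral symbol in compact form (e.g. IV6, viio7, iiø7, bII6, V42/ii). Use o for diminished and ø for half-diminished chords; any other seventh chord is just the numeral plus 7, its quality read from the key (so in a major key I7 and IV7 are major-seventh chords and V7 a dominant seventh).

V

The pitches A-C#-E form a major triad rooted on A.
A is scale degree 5 in D major, and a major triad on that degree is written V.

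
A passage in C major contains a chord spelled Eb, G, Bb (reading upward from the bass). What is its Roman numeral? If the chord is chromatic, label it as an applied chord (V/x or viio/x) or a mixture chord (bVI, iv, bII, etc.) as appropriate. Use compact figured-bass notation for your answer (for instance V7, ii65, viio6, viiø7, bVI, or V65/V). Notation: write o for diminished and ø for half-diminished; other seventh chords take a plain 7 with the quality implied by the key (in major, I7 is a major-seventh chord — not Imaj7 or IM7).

bIII

Stacked in thirds the chord is Eb-G-Bb: a major triad on Eb.
Eb is the lowered third degree of C major (diatonic 3 would be E). This is a major triad on the lowered third degree, borrowed from the parallel minor.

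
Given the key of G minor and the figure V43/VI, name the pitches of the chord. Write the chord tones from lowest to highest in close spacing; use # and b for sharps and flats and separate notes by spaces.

F Ab Bb D

The slash means an applied dominant: we want the dominant of VI. In G minor, VI is Eb major, and its dominant is built on Bb.
Building a dominant seventh chord on Bb gives Bb-D-F-Ab.
The figured bass 43 indicates second inversion, placing the fifth (F) in the bass: F-Ab-Bb-D.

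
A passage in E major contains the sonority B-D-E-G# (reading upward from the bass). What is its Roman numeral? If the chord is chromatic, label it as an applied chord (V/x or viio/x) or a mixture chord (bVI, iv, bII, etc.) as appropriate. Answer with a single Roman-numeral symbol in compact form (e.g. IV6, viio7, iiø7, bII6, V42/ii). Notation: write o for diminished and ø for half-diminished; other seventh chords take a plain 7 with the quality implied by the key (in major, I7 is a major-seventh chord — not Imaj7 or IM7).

The pitches E-G#-B-D form a dominant seventh chord rooted on E.
E is not a diatonic chord root with this quality in E major, but it lies a perfect fifth above A (IV), so the chord functions as an applied dominant of IV.
With B in the bass the chord is in second inversion, so the figured bass is 43.

V43/IV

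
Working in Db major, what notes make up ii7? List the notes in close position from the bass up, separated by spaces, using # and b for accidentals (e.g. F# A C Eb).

Eb Gb Bb Db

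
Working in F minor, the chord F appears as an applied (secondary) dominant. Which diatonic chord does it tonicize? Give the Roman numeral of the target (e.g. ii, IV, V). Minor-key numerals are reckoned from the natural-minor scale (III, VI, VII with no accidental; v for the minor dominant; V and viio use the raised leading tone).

The chord is a major triad on F.
A dominant resolves down a perfect fifth: F → Bb. In F minor, Bb is scale degree 4, i.e. iv.

iv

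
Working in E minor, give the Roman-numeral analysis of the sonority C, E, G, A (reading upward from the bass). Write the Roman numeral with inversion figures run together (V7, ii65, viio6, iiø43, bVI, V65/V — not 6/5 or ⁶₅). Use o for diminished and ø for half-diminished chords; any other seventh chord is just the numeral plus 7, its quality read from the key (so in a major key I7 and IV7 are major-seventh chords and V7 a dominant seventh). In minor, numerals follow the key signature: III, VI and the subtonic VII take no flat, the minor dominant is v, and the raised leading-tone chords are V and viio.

iv65

Stacked in thirds the chord is A-C-E-G: a minor seventh chord on A.
In E minor, A is the subdominant; the diatonic minor seventh chord there is iv7.
With C in the bass the chord is in first inversion, so the figured bass is 65.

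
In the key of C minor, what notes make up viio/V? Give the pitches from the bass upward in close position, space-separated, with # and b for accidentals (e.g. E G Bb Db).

The slash marks an applied leading-tone chord: viio of V. In C minor, V is G, so the leading tone to it is F#, a half step below.
Building a diminished triad on F# gives F#-A-C.

F# A C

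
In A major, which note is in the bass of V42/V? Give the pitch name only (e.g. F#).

The applied chord V42/V is rooted on B: B-D#-F#-A.
The figure 42 means third inversion — the seventh is in the bass.

A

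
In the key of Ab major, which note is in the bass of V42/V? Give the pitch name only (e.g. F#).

Ab

The applied chord V42/V is rooted on Bb: Bb-D-F-Ab.
The figure 42 means third inversion — the seventh is in the bass.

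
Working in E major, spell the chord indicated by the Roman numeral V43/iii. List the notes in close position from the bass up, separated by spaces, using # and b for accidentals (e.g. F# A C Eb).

A# C# D# F##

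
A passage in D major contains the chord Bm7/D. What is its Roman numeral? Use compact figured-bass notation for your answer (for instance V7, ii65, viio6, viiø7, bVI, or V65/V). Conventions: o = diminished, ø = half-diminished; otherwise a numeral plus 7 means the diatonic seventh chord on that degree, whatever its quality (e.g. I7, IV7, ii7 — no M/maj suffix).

vi65

The pitches B-D-F#-A form a minor seventh chord rooted on B.
B is scale degree 6 in D major, and a minor seventh chord on that degree is written vi7.
With D in the bass the chord is in first inversion, so the figured bass is 65.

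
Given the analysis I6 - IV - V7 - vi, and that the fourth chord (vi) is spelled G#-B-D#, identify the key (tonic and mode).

B major

vi is given as G#-B-D# — a minor triad with root G#.
Counting down 5 scale steps from G# places the tonic on B; a minor triad on degree 6 is diatonic only in major.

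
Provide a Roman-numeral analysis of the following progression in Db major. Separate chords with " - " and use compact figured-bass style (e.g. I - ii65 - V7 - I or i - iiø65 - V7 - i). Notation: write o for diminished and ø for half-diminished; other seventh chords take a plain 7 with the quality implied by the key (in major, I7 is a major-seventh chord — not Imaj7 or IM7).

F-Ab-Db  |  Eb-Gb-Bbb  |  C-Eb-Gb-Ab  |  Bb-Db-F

I6 - iio - V65 - vi

F-Ab-Db: root Db is the tonic; major triad there is I6.
Eb-Gb-Bbb is non-diatonic — iio, a mixture chord from Db minor.
C-Eb-Gb-Ab: dominant seventh chord on Ab = scale degree 5 → V65.
Bb-Db-F: minor triad on Bb = scale degree 6 → vi.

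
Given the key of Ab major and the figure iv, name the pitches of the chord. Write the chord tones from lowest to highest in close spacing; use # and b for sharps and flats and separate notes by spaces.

Db Fb Ab

Scale degree 4 in Ab major is Db; here the chord built on it is altered to a minor triad. iv is the minor subdominant, borrowed from the parallel minor.
So the chord is Db-Fb-Ab.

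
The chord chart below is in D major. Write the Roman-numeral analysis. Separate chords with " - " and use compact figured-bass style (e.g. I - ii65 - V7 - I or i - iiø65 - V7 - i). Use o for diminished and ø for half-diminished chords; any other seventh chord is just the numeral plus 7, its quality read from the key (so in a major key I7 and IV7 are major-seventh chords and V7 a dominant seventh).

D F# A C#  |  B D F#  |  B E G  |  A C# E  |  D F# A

I7 - vi - ii64 - V - I

D-F#-A-C#: major seventh chord on D = scale degree 1 → I7.
B-D-F# has root B, degree 6 in D major, so vi.
B-E-G: root E is the supertonic; minor triad there is ii64.
A-C#-E has root A, degree 5 in D major, so V.
D-F#-A has root D, degree 1 in D major, so I.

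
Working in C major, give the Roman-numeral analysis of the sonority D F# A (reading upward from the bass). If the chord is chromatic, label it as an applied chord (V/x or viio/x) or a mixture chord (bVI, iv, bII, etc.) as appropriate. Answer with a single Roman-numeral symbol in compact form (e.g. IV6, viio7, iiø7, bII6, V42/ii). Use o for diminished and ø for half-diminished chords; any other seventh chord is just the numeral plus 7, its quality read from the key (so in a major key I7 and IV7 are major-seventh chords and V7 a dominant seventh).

V/V

The pitches D-F#-A form a major triad rooted on D.
D is not a diatonic chord root with this quality in C major, but it lies a perfect fifth above G (V), so the chord functions as an applied dominant of V.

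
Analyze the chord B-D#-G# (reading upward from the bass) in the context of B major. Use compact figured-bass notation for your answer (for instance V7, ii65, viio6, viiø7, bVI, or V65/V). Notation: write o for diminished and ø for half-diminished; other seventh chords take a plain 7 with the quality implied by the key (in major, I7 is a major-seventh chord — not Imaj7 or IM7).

vi6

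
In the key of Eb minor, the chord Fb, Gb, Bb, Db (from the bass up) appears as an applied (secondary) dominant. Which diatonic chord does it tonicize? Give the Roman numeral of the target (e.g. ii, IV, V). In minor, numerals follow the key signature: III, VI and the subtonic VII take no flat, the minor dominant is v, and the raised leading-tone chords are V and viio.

VI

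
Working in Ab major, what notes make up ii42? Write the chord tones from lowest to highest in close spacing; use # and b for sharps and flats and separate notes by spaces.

The numeral's case and figure indicate a minor seventh chord. In Ab major its root, the second degree, is Bb.
That chord is spelled Bb-Db-F-Ab.
The figured bass 42 indicates third inversion, placing the seventh (Ab) in the bass: Ab-Bb-Db-F.

Ab Bb Db F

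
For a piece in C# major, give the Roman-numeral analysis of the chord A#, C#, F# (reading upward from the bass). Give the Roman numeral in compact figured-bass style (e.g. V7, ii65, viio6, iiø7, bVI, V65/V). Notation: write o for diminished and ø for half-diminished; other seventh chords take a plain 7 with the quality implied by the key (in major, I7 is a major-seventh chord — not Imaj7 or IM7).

Stacked in thirds the chord is F#-A#-C#: a major triad on F#.
F# is scale degree 4 in C# major, and a major triad on that degree is written IV.
With A# in the bass the chord is in first inversion, so the figured bass is 6.

IV6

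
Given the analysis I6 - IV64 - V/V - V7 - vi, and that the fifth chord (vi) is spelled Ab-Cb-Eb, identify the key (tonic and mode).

vi is given as Ab-Cb-Eb — a minor triad with root Ab.
If Ab is scale degree 6 and the mode makes that degree carry a minor triad, the tonic is Cb and the mode is major.

Cb major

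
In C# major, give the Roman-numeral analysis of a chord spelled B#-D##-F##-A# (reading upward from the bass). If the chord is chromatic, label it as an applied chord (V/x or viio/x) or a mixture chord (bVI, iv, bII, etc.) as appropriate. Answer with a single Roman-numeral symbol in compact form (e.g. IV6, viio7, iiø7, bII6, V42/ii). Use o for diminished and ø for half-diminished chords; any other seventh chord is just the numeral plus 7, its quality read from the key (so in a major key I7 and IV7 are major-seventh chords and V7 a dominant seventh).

V7/iii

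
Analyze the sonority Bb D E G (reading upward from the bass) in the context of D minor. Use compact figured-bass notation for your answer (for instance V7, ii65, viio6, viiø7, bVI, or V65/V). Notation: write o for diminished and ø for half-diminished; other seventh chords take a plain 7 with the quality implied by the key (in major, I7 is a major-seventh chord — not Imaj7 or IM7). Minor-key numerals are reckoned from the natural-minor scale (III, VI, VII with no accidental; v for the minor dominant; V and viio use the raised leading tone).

Stacked in thirds the chord is E-G-Bb-D: a half-diminished seventh chord on E.
E is scale degree 2 in D minor, and a half-diminished seventh chord on that degree is written iiø7.
With Bb in the bass the chord is in second inversion, so the figured bass is 43.

iiø43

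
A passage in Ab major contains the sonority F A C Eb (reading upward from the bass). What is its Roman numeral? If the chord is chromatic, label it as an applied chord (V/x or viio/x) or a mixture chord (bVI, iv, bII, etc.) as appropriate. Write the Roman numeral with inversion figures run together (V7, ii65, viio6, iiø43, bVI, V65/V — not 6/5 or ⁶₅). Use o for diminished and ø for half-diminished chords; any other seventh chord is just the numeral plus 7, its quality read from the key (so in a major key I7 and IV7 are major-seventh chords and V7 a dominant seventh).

V7/ii

The pitches F-A-C-Eb form a dominant seventh chord rooted on F.
F is not a diatonic chord root with this quality in Ab major, but it lies a perfect fifth above Bb (ii), so the chord functions as an applied dominant of ii.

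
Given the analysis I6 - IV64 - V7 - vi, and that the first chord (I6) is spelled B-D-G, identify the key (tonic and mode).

The anchor chord is a major triad on G, labeled I6.
If G is scale degree 1 and the mode makes that degree carry a major triad, the tonic is G and the mode is major.

G major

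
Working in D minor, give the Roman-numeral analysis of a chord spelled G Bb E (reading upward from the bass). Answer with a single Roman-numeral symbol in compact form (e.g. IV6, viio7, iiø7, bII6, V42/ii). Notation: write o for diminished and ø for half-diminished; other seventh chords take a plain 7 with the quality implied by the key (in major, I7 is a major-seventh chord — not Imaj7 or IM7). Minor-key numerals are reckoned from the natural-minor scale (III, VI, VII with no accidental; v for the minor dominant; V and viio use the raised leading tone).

iio6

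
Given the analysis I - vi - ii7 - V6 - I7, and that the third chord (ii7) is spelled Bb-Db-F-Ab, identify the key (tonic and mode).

Ab major

ii7 is given as Bb-Db-F-Ab — a minor seventh chord with root Bb.
If Bb is scale degree 2 and the mode makes that degree carry a minor seventh chord, the tonic is Ab and the mode is major.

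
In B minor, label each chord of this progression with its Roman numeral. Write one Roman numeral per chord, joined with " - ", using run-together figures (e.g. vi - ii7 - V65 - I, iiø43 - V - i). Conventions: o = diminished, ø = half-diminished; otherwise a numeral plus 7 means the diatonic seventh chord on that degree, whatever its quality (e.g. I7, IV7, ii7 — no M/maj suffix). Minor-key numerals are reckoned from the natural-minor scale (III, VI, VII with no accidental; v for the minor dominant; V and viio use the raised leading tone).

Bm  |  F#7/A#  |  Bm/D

i - V65 - i6

Bm: root B is the tonic; minor triad there is i.
F#7/A#: dominant seventh chord on F# = scale degree 5 → V65.
Bm/D: root B is the tonic; minor triad there is i6.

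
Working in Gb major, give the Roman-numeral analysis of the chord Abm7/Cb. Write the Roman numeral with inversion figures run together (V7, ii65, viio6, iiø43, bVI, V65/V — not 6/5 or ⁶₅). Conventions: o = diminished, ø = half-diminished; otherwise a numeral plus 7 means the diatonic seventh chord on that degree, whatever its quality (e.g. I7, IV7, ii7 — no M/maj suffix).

ii65

The pitches Ab-Cb-Eb-Gb form a minor seventh chord rooted on Ab.
In Gb major, Ab is the supertonic; the diatonic minor seventh chord there is ii7.
With Cb in the bass the chord is in first inversion, so the figured bass is 65.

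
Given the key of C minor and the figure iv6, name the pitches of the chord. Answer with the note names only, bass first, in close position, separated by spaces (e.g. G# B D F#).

The numeral's case and figure indicate a minor triad. In C minor its root, scale degree 4, is F.
That chord is spelled F-Ab-C.
The figured bass 6 indicates first inversion, placing the third (Ab) in the bass: Ab-C-F.

Ab C F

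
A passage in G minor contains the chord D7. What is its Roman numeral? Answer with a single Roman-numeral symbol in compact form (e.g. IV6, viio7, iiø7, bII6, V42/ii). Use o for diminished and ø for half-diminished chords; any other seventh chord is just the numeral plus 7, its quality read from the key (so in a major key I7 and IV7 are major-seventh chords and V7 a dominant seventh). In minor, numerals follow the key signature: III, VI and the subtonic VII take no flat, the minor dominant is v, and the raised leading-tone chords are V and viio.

V7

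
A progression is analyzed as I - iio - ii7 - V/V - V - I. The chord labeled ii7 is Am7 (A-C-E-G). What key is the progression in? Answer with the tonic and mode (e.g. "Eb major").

G major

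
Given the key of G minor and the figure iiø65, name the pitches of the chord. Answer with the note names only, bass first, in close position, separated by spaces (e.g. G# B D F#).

C Eb G A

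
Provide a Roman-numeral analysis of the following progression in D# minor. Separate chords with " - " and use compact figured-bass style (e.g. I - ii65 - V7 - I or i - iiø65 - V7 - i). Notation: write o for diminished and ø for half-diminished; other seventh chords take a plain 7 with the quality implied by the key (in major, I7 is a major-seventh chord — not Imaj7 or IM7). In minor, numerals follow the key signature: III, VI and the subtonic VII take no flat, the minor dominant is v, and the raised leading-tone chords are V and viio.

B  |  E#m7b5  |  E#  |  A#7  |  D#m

VI - iiø7 - V/V - V7 - i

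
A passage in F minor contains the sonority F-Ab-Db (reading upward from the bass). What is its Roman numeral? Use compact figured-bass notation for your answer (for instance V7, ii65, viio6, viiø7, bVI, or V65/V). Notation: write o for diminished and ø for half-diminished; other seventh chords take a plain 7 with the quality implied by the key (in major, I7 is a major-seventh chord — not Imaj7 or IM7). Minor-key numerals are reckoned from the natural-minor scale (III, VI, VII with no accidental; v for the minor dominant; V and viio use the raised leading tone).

VI6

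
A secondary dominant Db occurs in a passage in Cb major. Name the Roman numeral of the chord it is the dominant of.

V

The chord is a major triad on Db.
A dominant resolves down a perfect fifth: Db → Gb. In Cb major, Gb is scale degree 5, i.e. V.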